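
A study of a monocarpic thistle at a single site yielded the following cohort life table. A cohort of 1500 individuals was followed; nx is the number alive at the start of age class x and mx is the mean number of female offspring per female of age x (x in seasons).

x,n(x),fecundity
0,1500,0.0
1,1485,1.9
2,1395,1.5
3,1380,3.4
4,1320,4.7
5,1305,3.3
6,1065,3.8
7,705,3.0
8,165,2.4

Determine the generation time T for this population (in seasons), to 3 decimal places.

lx = nx/n0 = nx/1500: 1, 0.99, 0.93, 0.92, 0.88, 0.87, 0.71, 0.47, 0.11
lx·mx: 0, 1.881, 1.395, 3.128, 4.136, 2.871, 2.698, 1.41, 0.264 → R0 = 17.783
x·lx·mx: 0, 1.881, 2.79, 9.384, 16.544, 14.355, 16.188, 9.87, 2.112 → Σ = 73.124
T = 73.124 / 17.783 = 4.112017… → 4.112

4.112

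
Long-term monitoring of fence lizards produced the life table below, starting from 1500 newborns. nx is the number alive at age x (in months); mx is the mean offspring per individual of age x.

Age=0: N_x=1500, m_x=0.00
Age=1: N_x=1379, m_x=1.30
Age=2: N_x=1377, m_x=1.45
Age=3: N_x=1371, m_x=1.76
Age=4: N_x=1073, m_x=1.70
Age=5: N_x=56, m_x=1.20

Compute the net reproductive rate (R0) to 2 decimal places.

lx = nx/n0 = nx/1500: 1, 0.91933…, 0.918, 0.914, 0.71533…, 0.03733…
lx·mx by age: 0, 1.195133…, 1.3311, 1.60864, 1.216067…, 0.0448…
R0 = Σ lx·mx = 5.39574… → 5.40

5.40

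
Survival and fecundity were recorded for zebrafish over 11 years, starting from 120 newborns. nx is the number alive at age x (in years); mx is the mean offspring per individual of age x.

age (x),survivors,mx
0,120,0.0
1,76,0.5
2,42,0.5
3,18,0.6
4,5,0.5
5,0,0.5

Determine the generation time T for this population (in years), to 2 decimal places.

1.69

lx = nx/n0 = nx/120: 1, 0.63333…, 0.35, 0.15, 0.04167…, 0
lx·mx: 0, 0.316667…, 0.175, 0.09, 0.020833…, 0 → R0 = 0.6025…
x·lx·mx: 0, 0.316667…, 0.35, 0.27, 0.083333…, 0 → Σ = 1.02…
T = 1.02… / 0.6025… = 1.692946… → 1.69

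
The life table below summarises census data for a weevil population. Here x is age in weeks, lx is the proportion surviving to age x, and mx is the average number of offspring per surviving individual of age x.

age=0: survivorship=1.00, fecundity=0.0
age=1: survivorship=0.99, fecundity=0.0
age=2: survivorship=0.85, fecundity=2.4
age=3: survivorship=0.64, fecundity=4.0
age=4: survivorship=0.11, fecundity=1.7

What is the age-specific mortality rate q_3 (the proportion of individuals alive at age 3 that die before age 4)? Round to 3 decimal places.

q_3 = (l_3 − l_4) / l_3 = (0.64 − 0.11) / 0.64
     = 0.53 / 0.64 = 0.828125 → 0.828

0.828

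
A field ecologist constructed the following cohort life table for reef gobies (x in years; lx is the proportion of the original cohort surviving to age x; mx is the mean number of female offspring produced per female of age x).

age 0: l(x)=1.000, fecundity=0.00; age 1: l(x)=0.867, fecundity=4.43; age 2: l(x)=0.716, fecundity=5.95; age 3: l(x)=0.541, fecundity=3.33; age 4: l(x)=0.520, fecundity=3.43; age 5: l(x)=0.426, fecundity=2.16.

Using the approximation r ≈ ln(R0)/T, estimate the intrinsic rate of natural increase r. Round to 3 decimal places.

1.083

R0 = Σ lx·mx = 0 + 3.84081 + 4.2602 + 1.80153 + 1.7836 + 0.92016 = 12.6063
Σ x·lx·mx = 29.501; T = 29.501/12.6063 = 2.34018…
r ≈ ln(R0)/T = ln(12.6063)/2.34018… = 1.08291… → 1.083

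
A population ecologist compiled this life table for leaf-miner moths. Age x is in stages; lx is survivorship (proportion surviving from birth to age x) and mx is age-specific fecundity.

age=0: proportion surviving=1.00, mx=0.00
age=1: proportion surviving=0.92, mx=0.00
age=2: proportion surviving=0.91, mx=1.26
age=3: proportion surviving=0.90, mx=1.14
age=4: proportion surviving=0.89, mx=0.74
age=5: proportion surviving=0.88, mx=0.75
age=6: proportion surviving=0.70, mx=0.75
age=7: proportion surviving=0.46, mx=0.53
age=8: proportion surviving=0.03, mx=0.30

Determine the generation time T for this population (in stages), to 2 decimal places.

3.80

lx·mx: 0, 0, 1.1466, 1.026, 0.6586, 0.66, 0.525, 0.2438, 0.009 → R0 = 4.269
x·lx·mx: 0, 0, 2.2932, 3.078, 2.6344, 3.3, 3.15, 1.7066, 0.072 → Σ = 16.2342
T = 16.2342 / 4.269 = 3.802811… → 3.80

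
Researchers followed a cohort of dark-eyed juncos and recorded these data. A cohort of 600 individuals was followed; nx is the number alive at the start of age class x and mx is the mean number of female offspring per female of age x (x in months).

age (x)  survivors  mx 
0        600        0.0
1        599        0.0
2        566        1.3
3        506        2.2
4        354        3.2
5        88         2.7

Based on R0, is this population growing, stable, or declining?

lx = nx/n0 = nx/600: 1, 0.99833…, 0.94333…, 0.84333…, 0.59, 0.14667…
R0 = Σ lx·mx = 0 + 0 + 1.226333… + 1.855333… + 1.888 + 0.396… = 5.365667…
R0 > 1, so the population is growing.

growing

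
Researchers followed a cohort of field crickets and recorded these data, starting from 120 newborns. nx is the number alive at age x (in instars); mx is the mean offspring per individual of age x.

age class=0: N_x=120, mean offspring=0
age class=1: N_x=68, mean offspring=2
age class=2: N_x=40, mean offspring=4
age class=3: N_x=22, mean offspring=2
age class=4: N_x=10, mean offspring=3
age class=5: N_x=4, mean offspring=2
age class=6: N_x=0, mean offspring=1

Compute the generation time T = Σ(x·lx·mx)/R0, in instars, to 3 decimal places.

1.979

lx = nx/n0 = nx/120: 1, 0.56667…, 0.33333…, 0.18333…, 0.08333…, 0.03333…, 0
lx·mx: 0, 1.133333…, 1.333333…, 0.366667…, 0.25…, 0.066667…, 0 → R0 = 3.15…
x·lx·mx: 0, 1.133333…, 2.666667…, 1.1…, 1…, 0.333333…, 0 → Σ = 6.233333…
T = 6.233333… / 3.15… = 1.978836… → 1.979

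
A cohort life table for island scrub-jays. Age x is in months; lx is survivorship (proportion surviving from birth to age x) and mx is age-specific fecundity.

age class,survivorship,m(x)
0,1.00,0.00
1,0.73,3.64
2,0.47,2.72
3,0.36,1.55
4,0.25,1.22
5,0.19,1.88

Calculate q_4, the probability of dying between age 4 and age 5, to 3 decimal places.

q_4 = (l_4 − l_5) / l_4 = (0.25 − 0.19) / 0.25
     = 0.06 / 0.25 = 0.24 → 0.240

0.240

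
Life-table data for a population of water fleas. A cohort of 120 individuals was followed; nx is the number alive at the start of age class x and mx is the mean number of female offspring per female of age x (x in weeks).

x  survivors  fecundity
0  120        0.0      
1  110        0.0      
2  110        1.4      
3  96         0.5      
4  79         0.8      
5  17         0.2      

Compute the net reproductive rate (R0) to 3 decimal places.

2.238

lx = nx/n0 = nx/120: 1, 0.91667…, 0.91667…, 0.8, 0.65833…, 0.14167…
lx·mx by age: 0, 0, 1.283333…, 0.4, 0.526667…, 0.028333…
R0 = Σ lx·mx = 2.238333… → 2.238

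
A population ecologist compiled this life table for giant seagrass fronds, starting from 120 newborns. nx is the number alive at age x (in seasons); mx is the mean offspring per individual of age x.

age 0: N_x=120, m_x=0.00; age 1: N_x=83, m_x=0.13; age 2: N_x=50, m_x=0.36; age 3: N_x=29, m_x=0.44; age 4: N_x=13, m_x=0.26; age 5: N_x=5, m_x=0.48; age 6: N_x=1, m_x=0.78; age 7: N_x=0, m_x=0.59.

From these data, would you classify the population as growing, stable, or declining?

declining

lx = nx/n0 = nx/120: 1, 0.69167…, 0.41667…, 0.24167…, 0.10833…, 0.04167…, 0.00833…, 0
R0 = Σ lx·mx = 0 + 0.089917… + 0.15… + 0.106333… + 0.028167… + 0.02… + 0.0065… + 0 = 0.400917…
R0 < 1, so the population is declining.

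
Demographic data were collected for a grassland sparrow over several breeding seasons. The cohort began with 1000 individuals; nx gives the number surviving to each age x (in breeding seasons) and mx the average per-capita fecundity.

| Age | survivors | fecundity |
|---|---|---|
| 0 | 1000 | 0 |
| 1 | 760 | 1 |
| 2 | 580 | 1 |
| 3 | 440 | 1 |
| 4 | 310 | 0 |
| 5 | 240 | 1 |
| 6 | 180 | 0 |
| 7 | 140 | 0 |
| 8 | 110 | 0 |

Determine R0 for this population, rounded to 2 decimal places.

lx = nx/n0 = nx/1000: 1, 0.76, 0.58, 0.44, 0.31, 0.24, 0.18, 0.14, 0.11
lx·mx by age: 0, 0.76, 0.58, 0.44, 0, 0.24, 0, 0, 0
R0 = Σ lx·mx = 2.02 → 2.02

2.02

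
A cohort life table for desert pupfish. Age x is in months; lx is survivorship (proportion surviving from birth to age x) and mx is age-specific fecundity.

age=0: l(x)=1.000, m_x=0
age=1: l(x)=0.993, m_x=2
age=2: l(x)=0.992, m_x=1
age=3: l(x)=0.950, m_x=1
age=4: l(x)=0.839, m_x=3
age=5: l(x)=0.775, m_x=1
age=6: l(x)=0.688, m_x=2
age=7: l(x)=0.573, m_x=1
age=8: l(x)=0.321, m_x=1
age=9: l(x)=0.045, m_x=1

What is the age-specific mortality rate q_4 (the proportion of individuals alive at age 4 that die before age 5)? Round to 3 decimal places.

0.076

q_4 = (l_4 − l_5) / l_4 = (0.839 − 0.775) / 0.839
     = 0.064 / 0.839 = 0.076281… → 0.076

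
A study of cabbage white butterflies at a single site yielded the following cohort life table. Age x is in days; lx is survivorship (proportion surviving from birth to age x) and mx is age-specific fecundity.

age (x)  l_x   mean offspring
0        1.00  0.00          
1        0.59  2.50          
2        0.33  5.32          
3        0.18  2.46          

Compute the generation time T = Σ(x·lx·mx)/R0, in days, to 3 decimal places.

1.719

lx·mx: 0, 1.475, 1.7556, 0.4428 → R0 = 3.6734
x·lx·mx: 0, 1.475, 3.5112, 1.3284 → Σ = 6.3146
T = 6.3146 / 3.6734 = 1.719007… → 1.719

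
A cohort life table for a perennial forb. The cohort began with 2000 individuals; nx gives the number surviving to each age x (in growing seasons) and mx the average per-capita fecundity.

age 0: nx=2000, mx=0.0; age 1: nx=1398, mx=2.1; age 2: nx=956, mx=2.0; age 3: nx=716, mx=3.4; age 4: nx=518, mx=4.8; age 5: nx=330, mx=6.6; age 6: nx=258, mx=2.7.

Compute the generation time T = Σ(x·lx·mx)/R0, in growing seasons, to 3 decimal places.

3.091

lx = nx/n0 = nx/2000: 1, 0.699, 0.478, 0.358, 0.259, 0.165, 0.129
lx·mx: 0, 1.4679, 0.956, 1.2172, 1.2432, 1.089, 0.3483 → R0 = 6.3216
x·lx·mx: 0, 1.4679, 1.912, 3.6516, 4.9728, 5.445, 2.0898 → Σ = 19.5391
T = 19.5391 / 6.3216 = 3.090847… → 3.091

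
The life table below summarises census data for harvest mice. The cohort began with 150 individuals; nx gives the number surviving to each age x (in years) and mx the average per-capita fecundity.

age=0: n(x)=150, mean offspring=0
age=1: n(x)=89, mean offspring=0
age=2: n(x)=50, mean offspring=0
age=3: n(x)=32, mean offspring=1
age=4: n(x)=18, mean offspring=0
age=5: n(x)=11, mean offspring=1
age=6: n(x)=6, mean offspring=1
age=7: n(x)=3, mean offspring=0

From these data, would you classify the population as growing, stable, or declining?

lx = nx/n0 = nx/150: 1, 0.59333…, 0.33333…, 0.21333…, 0.12, 0.07333…, 0.04, 0.02
R0 = Σ lx·mx = 0 + 0 + 0 + 0.213333… + 0 + 0.073333… + 0.04 + 0 = 0.326667…
R0 < 1, so the population is declining.

declining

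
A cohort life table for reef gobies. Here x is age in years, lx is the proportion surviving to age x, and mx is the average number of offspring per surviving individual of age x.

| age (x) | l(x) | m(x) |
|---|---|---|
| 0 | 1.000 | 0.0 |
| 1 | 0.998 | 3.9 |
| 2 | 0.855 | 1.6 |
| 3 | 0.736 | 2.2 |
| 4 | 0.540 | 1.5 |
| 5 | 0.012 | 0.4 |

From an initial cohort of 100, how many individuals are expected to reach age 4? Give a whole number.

Expected survivors = N0 · l_4 = 100 × 0.540 = 54 → 54

54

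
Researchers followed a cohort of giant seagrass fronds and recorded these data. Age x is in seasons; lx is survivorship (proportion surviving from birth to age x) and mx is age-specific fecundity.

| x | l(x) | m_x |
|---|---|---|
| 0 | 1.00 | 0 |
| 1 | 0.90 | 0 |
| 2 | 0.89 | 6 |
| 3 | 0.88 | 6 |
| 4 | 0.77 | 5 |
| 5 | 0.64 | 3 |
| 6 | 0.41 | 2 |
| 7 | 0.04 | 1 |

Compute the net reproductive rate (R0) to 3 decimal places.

lx·mx by age: 0, 0, 5.34, 5.28, 3.85, 1.92, 0.82, 0.04
R0 = Σ lx·mx = 17.25 → 17.250

17.250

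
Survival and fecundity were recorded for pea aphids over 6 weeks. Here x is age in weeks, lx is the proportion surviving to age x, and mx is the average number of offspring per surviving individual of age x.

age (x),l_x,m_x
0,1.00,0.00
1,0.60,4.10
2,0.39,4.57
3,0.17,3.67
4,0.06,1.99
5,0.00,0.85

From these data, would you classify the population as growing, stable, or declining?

growing

R0 = Σ lx·mx = 0 + 2.46 + 1.7823 + 0.6239 + 0.1194 + 0 = 4.9856
R0 > 1, so the population is growing.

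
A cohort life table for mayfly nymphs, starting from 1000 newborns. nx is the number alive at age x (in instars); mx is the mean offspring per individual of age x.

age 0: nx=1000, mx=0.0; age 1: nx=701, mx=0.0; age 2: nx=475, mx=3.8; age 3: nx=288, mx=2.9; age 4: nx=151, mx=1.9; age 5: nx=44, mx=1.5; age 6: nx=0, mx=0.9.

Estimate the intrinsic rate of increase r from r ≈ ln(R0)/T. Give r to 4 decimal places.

lx = nx/n0 = nx/1000: 1, 0.701, 0.475, 0.288, 0.151, 0.044, 0
R0 = Σ lx·mx = 0 + 0 + 1.805 + 0.8352 + 0.2869 + 0.066 + 0 = 2.9931
Σ x·lx·mx = 7.5932; T = 7.5932/2.9931 = 2.5369…
r ≈ ln(R0)/T = ln(2.9931)/2.5369… = 0.432145… → 0.4321

0.4321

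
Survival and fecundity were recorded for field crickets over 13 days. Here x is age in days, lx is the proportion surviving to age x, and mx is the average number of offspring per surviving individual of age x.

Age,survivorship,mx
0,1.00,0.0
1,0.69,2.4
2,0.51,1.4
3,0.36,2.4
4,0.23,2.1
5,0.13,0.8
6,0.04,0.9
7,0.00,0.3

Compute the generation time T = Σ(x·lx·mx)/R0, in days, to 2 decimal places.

lx·mx: 0, 1.656, 0.714, 0.864, 0.483, 0.104, 0.036, 0 → R0 = 3.857
x·lx·mx: 0, 1.656, 1.428, 2.592, 1.932, 0.52, 0.216, 0 → Σ = 8.344
T = 8.344 / 3.857 = 2.163339… → 2.16

2.16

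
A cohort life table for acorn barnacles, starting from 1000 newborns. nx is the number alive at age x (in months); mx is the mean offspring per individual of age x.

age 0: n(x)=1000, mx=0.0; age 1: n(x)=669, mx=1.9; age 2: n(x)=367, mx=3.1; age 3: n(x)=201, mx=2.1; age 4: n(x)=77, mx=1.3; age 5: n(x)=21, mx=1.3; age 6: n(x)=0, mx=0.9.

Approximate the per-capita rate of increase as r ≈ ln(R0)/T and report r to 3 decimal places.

0.600

lx = nx/n0 = nx/1000: 1, 0.669, 0.367, 0.201, 0.077, 0.021, 0
R0 = Σ lx·mx = 0 + 1.2711 + 1.1377 + 0.4221 + 0.1001 + 0.0273 + 0 = 2.9583
Σ x·lx·mx = 5.3497; T = 5.3497/2.9583 = 1.80837…
r ≈ ln(R0)/T = ln(2.9583)/1.80837… = 0.59977… → 0.600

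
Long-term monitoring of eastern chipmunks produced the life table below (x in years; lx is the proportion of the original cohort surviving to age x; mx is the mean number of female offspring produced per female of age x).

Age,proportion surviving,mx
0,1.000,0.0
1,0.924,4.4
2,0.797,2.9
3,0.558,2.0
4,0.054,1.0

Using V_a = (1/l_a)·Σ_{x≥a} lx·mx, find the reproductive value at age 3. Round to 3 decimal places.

2.097

lx·mx for x ≥ 3: 1.116, 0.054 → sum = 1.17
V_3 = 1.17 / l_3 = 1.17 / 0.558 = 2.096774… → 2.097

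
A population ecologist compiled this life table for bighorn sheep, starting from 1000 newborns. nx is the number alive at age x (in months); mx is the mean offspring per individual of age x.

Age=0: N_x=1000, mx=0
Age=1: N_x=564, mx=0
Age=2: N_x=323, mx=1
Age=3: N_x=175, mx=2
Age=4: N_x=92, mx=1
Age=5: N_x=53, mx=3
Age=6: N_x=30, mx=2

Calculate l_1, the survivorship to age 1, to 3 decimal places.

l_1 = n_1/n_0 = 564/1000 = 0.564 → 0.564

0.564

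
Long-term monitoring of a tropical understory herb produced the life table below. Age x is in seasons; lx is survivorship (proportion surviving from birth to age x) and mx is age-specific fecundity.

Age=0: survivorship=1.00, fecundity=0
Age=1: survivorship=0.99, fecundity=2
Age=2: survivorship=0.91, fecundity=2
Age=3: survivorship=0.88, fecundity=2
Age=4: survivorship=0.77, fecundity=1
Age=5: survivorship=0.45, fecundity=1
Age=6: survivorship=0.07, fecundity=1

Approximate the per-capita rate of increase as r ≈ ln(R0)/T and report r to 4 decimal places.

0.7917

R0 = Σ lx·mx = 0 + 1.98 + 1.82 + 1.76 + 0.77 + 0.45 + 0.07 = 6.85
Σ x·lx·mx = 16.65; T = 16.65/6.85 = 2.43066…
r ≈ ln(R0)/T = ln(6.85)/2.43066… = 0.791658… → 0.7917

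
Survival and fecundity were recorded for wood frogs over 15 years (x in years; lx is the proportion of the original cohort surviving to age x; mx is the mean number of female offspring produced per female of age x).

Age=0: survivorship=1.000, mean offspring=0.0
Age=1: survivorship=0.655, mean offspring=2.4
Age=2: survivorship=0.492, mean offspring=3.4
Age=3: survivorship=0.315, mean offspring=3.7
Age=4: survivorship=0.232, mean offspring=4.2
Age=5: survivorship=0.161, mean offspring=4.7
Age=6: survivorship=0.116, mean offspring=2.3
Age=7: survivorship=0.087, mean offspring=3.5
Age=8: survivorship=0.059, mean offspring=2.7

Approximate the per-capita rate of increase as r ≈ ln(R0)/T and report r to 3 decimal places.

R0 = Σ lx·mx = 0 + 1.572 + 1.6728 + 1.1655 + 0.9744 + 0.7567 + 0.2668 + 0.3045 + 0.1593 = 6.872
Σ x·lx·mx = 21.1019; T = 21.1019/6.872 = 3.07071…
r ≈ ln(R0)/T = ln(6.872)/3.07071… = 0.62769… → 0.628

0.628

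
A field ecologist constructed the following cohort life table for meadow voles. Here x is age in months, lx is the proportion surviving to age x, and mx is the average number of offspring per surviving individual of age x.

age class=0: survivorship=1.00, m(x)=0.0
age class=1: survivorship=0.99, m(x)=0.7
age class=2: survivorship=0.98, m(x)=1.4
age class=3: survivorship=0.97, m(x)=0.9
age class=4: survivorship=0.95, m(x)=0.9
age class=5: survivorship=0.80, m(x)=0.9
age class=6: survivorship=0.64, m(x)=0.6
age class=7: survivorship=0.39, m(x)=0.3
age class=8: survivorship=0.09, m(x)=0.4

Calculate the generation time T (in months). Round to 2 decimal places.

3.26

lx·mx: 0, 0.693, 1.372, 0.873, 0.855, 0.72, 0.384, 0.117, 0.036 → R0 = 5.05
x·lx·mx: 0, 0.693, 2.744, 2.619, 3.42, 3.6, 2.304, 0.819, 0.288 → Σ = 16.487
T = 16.487 / 5.05 = 3.264752… → 3.26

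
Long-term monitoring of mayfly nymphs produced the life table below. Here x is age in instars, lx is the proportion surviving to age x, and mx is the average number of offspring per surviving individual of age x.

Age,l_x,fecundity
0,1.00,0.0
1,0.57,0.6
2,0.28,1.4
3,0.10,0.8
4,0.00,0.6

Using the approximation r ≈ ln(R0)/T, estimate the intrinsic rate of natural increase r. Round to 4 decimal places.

R0 = Σ lx·mx = 0 + 0.342 + 0.392 + 0.08 + 0 = 0.814
Σ x·lx·mx = 1.366; T = 1.366/0.814 = 1.67813…
r ≈ ln(R0)/T = ln(0.814)/1.67813… = -0.122633… → -0.1226

-0.1226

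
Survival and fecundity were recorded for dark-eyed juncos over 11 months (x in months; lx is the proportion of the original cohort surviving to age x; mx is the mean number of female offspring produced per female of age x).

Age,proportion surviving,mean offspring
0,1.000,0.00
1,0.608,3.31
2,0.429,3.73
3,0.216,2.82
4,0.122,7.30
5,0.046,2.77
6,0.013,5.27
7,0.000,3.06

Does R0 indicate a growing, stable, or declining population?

R0 = Σ lx·mx = 0 + 2.01248 + 1.60017 + 0.60912 + 0.8906 + 0.12742 + 0.06851 + 0 = 5.3083
R0 > 1, so the population is growing.

growing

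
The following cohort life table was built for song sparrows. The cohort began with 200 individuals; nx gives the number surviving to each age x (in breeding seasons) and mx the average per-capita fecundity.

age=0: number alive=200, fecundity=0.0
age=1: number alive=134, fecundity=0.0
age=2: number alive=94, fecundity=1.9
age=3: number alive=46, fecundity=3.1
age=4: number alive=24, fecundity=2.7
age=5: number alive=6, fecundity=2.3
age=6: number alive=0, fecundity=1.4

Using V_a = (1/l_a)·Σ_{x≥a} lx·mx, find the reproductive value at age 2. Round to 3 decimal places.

lx = nx/n0 = nx/200: 1, 0.67, 0.47, 0.23, 0.12, 0.03, 0
lx·mx for x ≥ 2: 0.893, 0.713, 0.324, 0.069, 0 → sum = 1.999
V_2 = 1.999 / l_2 = 1.999 / 0.47 = 4.253191… → 4.253

4.253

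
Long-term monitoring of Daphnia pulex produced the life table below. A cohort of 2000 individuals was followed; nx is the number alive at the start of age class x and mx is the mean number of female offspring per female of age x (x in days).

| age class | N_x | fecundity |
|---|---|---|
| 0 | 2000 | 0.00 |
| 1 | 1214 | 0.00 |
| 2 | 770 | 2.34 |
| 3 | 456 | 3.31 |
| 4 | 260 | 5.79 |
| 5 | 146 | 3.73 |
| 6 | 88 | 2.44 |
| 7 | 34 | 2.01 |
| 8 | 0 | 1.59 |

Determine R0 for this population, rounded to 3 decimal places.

2.822

lx = nx/n0 = nx/2000: 1, 0.607, 0.385, 0.228, 0.13, 0.073, 0.044, 0.017, 0
lx·mx by age: 0, 0, 0.9009, 0.75468, 0.7527, 0.27229, 0.10736, 0.03417, 0
R0 = Σ lx·mx = 2.8221 → 2.822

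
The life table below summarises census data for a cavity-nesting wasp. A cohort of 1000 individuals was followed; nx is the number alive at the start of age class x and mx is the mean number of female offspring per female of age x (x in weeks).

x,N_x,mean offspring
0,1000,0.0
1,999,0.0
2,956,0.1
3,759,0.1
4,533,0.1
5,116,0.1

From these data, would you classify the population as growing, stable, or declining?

declining

lx = nx/n0 = nx/1000: 1, 0.999, 0.956, 0.759, 0.533, 0.116
R0 = Σ lx·mx = 0 + 0 + 0.0956 + 0.0759 + 0.0533 + 0.0116 = 0.2364
R0 < 1, so the population is declining.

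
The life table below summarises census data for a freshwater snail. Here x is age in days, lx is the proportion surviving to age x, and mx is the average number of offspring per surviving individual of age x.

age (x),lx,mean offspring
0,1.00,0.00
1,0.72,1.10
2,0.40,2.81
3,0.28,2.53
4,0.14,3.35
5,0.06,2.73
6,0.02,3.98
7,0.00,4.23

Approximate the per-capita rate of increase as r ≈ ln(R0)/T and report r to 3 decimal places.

R0 = Σ lx·mx = 0 + 0.792 + 1.124 + 0.7084 + 0.469 + 0.1638 + 0.0796 + 0 = 3.3368
Σ x·lx·mx = 8.3378; T = 8.3378/3.3368 = 2.49874…
r ≈ ln(R0)/T = ln(3.3368)/2.49874… = 0.48225… → 0.482

0.482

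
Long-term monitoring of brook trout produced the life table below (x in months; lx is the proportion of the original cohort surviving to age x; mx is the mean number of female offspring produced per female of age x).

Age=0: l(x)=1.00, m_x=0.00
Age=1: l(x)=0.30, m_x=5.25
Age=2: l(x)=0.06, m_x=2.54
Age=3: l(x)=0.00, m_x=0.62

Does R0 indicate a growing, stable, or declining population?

R0 = Σ lx·mx = 0 + 1.575 + 0.1524 + 0 = 1.7274
R0 > 1, so the population is growing.

growing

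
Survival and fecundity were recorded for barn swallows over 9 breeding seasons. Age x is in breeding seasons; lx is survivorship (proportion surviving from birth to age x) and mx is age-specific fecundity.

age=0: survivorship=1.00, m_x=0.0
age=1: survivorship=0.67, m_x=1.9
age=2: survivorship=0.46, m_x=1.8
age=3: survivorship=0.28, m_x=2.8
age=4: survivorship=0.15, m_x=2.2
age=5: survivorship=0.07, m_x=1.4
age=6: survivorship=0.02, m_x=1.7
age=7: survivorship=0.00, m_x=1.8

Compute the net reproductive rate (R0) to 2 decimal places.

3.35

lx·mx by age: 0, 1.273, 0.828, 0.784, 0.33, 0.098, 0.034, 0
R0 = Σ lx·mx = 3.347 → 3.35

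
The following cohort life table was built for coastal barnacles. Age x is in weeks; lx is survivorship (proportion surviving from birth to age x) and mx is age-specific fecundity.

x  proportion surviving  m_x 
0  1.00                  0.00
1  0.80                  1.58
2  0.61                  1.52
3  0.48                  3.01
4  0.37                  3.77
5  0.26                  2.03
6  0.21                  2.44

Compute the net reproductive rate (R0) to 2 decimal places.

lx·mx by age: 0, 1.264, 0.9272, 1.4448, 1.3949, 0.5278, 0.5124
R0 = Σ lx·mx = 6.0711 → 6.07

6.07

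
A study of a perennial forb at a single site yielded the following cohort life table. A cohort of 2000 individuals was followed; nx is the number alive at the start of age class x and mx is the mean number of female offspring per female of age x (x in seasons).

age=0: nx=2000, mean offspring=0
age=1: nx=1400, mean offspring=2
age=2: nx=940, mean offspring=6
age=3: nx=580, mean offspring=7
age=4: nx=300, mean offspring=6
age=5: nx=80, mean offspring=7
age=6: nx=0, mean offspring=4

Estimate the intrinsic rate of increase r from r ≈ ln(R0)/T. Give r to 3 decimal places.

0.822

lx = nx/n0 = nx/2000: 1, 0.7, 0.47, 0.29, 0.15, 0.04, 0
R0 = Σ lx·mx = 0 + 1.4 + 2.82 + 2.03 + 0.9 + 0.28 + 0 = 7.43
Σ x·lx·mx = 18.13; T = 18.13/7.43 = 2.44011…
r ≈ ln(R0)/T = ln(7.43)/2.44011… = 0.8219… → 0.822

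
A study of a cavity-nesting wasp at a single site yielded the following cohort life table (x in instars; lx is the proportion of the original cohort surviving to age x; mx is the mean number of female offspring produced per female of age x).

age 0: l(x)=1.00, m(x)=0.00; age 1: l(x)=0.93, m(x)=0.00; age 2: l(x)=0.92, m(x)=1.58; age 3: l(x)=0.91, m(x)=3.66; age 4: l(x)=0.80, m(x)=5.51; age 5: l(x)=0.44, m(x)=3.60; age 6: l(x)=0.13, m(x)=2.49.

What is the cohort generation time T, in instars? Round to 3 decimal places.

3.639

lx·mx: 0, 0, 1.4536, 3.3306, 4.408, 1.584, 0.3237 → R0 = 11.0999
x·lx·mx: 0, 0, 2.9072, 9.9918, 17.632, 7.92, 1.9422 → Σ = 40.3932
T = 40.3932 / 11.0999 = 3.63906… → 3.639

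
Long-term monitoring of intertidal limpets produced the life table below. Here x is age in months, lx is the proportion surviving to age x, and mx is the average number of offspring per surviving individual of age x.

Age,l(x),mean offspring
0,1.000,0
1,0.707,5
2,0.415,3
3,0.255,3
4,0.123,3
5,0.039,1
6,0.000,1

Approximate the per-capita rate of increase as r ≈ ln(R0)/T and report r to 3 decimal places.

R0 = Σ lx·mx = 0 + 3.535 + 1.245 + 0.765 + 0.369 + 0.039 + 0 = 5.953
Σ x·lx·mx = 9.991; T = 9.991/5.953 = 1.67831…
r ≈ ln(R0)/T = ln(5.953)/1.67831… = 1.06291… → 1.063

1.063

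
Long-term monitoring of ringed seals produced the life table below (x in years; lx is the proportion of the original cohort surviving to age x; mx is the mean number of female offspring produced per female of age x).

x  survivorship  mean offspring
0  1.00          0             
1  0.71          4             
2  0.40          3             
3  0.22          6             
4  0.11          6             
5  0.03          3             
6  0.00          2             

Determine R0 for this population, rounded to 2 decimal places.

6.11

lx·mx by age: 0, 2.84, 1.2, 1.32, 0.66, 0.09, 0
R0 = Σ lx·mx = 6.11 → 6.11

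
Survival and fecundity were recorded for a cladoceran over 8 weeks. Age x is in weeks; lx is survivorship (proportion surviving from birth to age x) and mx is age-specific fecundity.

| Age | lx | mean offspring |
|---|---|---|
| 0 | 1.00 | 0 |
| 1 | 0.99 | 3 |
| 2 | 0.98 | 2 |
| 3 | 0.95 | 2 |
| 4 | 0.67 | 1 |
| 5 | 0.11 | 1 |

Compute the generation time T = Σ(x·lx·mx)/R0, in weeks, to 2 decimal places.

2.08

lx·mx: 0, 2.97, 1.96, 1.9, 0.67, 0.11 → R0 = 7.61
x·lx·mx: 0, 2.97, 3.92, 5.7, 2.68, 0.55 → Σ = 15.82
T = 15.82 / 7.61 = 2.078844… → 2.08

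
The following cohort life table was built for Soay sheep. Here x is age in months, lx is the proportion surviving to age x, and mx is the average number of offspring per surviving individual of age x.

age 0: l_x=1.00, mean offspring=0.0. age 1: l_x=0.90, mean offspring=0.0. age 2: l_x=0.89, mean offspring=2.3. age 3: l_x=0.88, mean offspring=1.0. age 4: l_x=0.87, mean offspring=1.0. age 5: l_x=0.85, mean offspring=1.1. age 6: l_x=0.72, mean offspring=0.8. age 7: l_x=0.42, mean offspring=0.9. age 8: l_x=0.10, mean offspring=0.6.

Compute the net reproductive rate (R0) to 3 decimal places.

lx·mx by age: 0, 0, 2.047, 0.88, 0.87, 0.935, 0.576, 0.378, 0.06
R0 = Σ lx·mx = 5.746 → 5.746

5.746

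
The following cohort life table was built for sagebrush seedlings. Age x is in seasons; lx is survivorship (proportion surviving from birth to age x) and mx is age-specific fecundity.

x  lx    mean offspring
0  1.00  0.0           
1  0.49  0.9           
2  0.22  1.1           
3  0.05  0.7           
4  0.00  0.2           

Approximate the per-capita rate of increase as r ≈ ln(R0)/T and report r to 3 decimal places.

R0 = Σ lx·mx = 0 + 0.441 + 0.242 + 0.035 + 0 = 0.718
Σ x·lx·mx = 1.03; T = 1.03/0.718 = 1.43454…
r ≈ ln(R0)/T = ln(0.718)/1.43454… = -0.23094… → -0.231

-0.231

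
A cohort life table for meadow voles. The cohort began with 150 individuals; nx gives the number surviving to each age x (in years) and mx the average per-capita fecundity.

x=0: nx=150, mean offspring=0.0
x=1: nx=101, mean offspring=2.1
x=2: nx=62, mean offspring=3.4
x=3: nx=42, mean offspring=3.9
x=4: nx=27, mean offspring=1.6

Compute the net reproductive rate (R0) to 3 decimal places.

lx = nx/n0 = nx/150: 1, 0.67333…, 0.41333…, 0.28, 0.18
lx·mx by age: 0, 1.414…, 1.405333…, 1.092, 0.288
R0 = Σ lx·mx = 4.199333… → 4.199

4.199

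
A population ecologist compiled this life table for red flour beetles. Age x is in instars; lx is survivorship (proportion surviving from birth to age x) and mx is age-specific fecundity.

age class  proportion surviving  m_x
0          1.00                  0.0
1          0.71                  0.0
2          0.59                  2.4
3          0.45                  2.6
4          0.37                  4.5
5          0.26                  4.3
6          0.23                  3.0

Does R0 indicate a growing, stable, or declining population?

R0 = Σ lx·mx = 0 + 0 + 1.416 + 1.17 + 1.665 + 1.118 + 0.69 = 6.059
R0 > 1, so the population is growing.

growing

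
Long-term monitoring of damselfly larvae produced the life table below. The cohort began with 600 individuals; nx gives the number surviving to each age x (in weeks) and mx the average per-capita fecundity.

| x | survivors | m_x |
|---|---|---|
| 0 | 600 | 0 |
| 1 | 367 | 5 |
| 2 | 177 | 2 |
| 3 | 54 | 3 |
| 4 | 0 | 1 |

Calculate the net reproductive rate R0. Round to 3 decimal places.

3.918

lx = nx/n0 = nx/600: 1, 0.61167…, 0.295, 0.09, 0
lx·mx by age: 0, 3.058333…, 0.59, 0.27, 0
R0 = Σ lx·mx = 3.918333… → 3.918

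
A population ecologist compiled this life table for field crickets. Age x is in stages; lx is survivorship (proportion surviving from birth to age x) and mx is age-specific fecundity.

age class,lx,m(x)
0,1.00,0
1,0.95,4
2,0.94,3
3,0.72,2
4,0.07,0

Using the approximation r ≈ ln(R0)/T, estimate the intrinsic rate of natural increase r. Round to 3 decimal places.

1.222

R0 = Σ lx·mx = 0 + 3.8 + 2.82 + 1.44 + 0 = 8.06
Σ x·lx·mx = 13.76; T = 13.76/8.06 = 1.7072…
r ≈ ln(R0)/T = ln(8.06)/1.7072… = 1.22242… → 1.222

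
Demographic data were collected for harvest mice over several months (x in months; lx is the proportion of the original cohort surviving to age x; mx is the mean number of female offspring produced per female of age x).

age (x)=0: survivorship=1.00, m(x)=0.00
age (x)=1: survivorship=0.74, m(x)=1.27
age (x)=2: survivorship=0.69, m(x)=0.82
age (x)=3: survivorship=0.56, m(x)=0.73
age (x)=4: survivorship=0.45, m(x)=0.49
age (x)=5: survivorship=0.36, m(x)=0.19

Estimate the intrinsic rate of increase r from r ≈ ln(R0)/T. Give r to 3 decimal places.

0.385

R0 = Σ lx·mx = 0 + 0.9398 + 0.5658 + 0.4088 + 0.2205 + 0.0684 = 2.2033
Σ x·lx·mx = 4.5218; T = 4.5218/2.2033 = 2.05229…
r ≈ ln(R0)/T = ln(2.2033)/2.05229… = 0.38492… → 0.385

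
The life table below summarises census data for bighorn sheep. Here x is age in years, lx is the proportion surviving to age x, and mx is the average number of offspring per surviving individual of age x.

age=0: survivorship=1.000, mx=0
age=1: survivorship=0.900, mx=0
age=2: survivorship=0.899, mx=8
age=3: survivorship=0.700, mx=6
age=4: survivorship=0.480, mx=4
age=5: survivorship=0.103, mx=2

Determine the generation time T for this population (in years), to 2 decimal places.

lx·mx: 0, 0, 7.192, 4.2, 1.92, 0.206 → R0 = 13.518
x·lx·mx: 0, 0, 14.384, 12.6, 7.68, 1.03 → Σ = 35.694
T = 35.694 / 13.518 = 2.640479… → 2.64

2.64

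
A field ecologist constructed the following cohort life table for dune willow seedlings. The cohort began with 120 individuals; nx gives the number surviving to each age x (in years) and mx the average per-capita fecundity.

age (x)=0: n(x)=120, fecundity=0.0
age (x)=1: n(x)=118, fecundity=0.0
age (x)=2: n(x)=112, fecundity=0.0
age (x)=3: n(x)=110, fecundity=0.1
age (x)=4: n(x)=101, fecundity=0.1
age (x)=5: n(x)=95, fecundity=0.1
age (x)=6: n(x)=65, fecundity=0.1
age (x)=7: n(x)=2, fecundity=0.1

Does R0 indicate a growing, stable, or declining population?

declining

lx = nx/n0 = nx/120: 1, 0.98333…, 0.93333…, 0.91667…, 0.84167…, 0.79167…, 0.54167…, 0.01667…
R0 = Σ lx·mx = 0 + 0 + 0 + 0.091667… + 0.084167… + 0.079167… + 0.054167… + 0.001667… = 0.310833…
R0 < 1, so the population is declining.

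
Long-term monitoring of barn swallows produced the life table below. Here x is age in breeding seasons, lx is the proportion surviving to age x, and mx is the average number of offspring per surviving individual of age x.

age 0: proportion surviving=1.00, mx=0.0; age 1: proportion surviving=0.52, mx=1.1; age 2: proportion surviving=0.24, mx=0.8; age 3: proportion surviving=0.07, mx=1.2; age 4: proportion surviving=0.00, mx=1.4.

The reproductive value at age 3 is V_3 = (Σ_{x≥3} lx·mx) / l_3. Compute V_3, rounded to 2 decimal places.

lx·mx for x ≥ 3: 0.084, 0 → sum = 0.084
V_3 = 0.084 / l_3 = 0.084 / 0.07 = 1.2 → 1.20

1.20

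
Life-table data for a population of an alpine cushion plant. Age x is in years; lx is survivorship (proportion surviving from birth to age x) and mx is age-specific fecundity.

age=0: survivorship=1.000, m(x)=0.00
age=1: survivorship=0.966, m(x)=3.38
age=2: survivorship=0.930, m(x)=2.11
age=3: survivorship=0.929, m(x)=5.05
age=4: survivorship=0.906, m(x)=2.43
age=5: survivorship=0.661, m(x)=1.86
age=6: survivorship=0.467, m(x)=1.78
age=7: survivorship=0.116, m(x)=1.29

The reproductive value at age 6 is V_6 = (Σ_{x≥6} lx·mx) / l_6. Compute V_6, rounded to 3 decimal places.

lx·mx for x ≥ 6: 0.83126, 0.14964 → sum = 0.9809
V_6 = 0.9809 / l_6 = 0.9809 / 0.467 = 2.100428… → 2.100

2.100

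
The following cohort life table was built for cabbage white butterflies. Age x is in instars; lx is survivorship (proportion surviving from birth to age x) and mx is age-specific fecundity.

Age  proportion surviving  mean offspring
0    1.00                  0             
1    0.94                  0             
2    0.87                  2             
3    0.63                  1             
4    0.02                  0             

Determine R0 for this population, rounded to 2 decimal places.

lx·mx by age: 0, 0, 1.74, 0.63, 0
R0 = Σ lx·mx = 2.37 → 2.37

2.37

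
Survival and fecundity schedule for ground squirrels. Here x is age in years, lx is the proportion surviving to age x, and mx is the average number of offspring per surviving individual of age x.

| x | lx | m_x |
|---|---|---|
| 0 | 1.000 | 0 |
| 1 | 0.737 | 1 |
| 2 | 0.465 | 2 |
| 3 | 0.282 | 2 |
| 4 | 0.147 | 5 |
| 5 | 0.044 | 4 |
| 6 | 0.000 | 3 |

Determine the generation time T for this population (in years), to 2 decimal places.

lx·mx: 0, 0.737, 0.93, 0.564, 0.735, 0.176, 0 → R0 = 3.142
x·lx·mx: 0, 0.737, 1.86, 1.692, 2.94, 0.88, 0 → Σ = 8.109
T = 8.109 / 3.142 = 2.58084… → 2.58

2.58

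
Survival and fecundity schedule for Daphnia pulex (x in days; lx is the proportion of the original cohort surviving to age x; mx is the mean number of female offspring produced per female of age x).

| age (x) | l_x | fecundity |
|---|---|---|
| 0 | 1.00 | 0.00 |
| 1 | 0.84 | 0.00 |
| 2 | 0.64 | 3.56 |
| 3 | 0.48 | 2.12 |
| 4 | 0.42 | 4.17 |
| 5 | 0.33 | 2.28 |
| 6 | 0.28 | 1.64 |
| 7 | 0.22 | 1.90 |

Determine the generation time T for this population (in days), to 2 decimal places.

lx·mx: 0, 0, 2.2784, 1.0176, 1.7514, 0.7524, 0.4592, 0.418 → R0 = 6.677
x·lx·mx: 0, 0, 4.5568, 3.0528, 7.0056, 3.762, 2.7552, 2.926 → Σ = 24.0584
T = 24.0584 / 6.677 = 3.603175… → 3.60

3.60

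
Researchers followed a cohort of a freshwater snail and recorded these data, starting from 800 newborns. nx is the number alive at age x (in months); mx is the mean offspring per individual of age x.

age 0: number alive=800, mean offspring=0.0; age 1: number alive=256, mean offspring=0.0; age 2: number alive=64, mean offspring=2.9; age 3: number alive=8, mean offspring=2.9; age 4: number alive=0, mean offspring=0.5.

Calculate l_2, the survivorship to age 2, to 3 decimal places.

l_2 = n_2/n_0 = 64/800 = 0.08 → 0.080

0.080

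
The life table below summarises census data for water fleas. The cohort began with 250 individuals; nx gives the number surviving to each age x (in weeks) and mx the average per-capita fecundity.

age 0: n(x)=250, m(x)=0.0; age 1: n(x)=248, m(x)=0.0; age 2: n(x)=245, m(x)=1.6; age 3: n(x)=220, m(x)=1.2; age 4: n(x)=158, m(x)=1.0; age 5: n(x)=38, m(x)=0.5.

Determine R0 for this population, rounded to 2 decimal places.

3.33

lx = nx/n0 = nx/250: 1, 0.992, 0.98, 0.88, 0.632, 0.152
lx·mx by age: 0, 0, 1.568, 1.056, 0.632, 0.076
R0 = Σ lx·mx = 3.332 → 3.33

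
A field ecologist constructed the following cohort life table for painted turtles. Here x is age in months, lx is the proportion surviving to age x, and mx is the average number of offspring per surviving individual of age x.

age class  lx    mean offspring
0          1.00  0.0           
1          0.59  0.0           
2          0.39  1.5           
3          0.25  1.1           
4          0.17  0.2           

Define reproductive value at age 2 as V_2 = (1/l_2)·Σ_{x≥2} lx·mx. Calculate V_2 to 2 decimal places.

2.29

lx·mx for x ≥ 2: 0.585, 0.275, 0.034 → sum = 0.894
V_2 = 0.894 / l_2 = 0.894 / 0.39 = 2.292308… → 2.29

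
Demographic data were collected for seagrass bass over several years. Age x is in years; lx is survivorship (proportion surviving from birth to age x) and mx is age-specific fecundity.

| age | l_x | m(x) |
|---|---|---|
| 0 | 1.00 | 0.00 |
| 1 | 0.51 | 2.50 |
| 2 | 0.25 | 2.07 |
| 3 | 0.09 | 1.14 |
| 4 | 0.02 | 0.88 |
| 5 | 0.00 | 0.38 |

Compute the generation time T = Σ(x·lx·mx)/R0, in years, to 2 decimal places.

lx·mx: 0, 1.275, 0.5175, 0.1026, 0.0176, 0 → R0 = 1.9127
x·lx·mx: 0, 1.275, 1.035, 0.3078, 0.0704, 0 → Σ = 2.6882
T = 2.6882 / 1.9127 = 1.405448… → 1.41

1.41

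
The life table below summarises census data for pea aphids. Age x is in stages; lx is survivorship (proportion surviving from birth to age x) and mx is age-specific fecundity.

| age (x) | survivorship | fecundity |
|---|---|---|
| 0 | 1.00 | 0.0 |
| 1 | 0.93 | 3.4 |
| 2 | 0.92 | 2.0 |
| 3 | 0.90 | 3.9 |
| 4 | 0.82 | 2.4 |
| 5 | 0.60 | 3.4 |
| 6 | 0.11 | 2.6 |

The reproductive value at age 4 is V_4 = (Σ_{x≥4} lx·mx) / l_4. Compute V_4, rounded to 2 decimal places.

lx·mx for x ≥ 4: 1.968, 2.04, 0.286 → sum = 4.294
V_4 = 4.294 / l_4 = 4.294 / 0.82 = 5.236585… → 5.24

5.24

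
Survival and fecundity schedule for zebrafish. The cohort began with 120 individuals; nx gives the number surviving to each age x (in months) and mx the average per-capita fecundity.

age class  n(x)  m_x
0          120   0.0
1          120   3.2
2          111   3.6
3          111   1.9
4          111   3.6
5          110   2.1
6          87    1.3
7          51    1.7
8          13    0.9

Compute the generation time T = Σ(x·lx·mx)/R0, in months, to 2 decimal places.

lx = nx/n0 = nx/120: 1, 1, 0.925, 0.925, 0.925, 0.91667…, 0.725, 0.425, 0.10833…
lx·mx: 0, 3.2, 3.33, 1.7575, 3.33, 1.925…, 0.9425, 0.7225, 0.0975… → R0 = 15.305…
x·lx·mx: 0, 3.2, 6.66, 5.2725, 13.32, 9.625…, 5.655, 5.0575, 0.78… → Σ = 49.57…
T = 49.57… / 15.305… = 3.238811… → 3.24

3.24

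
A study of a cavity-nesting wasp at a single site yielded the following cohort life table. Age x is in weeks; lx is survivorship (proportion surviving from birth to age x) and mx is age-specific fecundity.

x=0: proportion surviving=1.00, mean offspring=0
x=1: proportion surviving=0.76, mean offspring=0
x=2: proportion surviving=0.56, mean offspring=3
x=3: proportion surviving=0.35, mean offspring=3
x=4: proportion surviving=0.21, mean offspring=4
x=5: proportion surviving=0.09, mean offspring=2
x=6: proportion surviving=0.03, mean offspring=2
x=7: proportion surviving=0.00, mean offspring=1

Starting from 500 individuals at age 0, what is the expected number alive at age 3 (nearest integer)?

Expected survivors = N0 · l_3 = 500 × 0.35 = 175 → 175

175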